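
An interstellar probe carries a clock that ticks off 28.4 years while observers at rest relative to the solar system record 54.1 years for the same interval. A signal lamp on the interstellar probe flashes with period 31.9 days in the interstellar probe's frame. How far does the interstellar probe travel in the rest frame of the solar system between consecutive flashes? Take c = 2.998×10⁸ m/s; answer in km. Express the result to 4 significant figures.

γ = Δt/Δτ = 54.1/28.4 = 1.90493.
β = √(1 − 1/γ²) = 0.85113. Lab-frame period = γτ = 1.90493×31.9 days = 60.767 days. Distance = βc × γτ = 0.85113 × 2.998×10⁸ m/s × 5250268.8 s = 1.3397×10^15 m = 1.340×10^12 km.

1.340×10^12 km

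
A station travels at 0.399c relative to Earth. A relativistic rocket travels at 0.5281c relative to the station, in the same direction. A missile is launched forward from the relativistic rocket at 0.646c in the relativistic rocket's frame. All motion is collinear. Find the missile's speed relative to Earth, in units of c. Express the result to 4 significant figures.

0.9445c

Apply u = (u'+v)/(1+u'v) twice. Missile in the station frame: (0.646+0.5281)/(1+0.646·0.5281) = 1.1741/1.3411526 = 0.87544c.
That velocity, transformed to the rest frame of Earth: (0.87544+0.399)/(1+0.87544·0.399) = 1.27444/1.34930056 = 0.94452c.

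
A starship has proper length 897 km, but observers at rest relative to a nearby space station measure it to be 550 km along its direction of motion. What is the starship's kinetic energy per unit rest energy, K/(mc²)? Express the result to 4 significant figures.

γ = L₀/L = 897/550 = 1.63091.
K/(mc²) = γ − 1 = 1.63091 − 1 = 0.6309.

0.6309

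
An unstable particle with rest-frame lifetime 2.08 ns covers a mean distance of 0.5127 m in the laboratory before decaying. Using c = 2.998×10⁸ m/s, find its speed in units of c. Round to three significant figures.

Lab distance = (lab lifetime)·v = γτ·βc, so βγ = d/(cτ) = 0.5127/(2.998×10⁸ × 2.080×10^-9) = 0.82218.
With βγ = 0.82218: γ² = 1 + (βγ)² = 1.67598, and β = (βγ)/γ = 0.82218/1.2946 = 0.635.

0.635c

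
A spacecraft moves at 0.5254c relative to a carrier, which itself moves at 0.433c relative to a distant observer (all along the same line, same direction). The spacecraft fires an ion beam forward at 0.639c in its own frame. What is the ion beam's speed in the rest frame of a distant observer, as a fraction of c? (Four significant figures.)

Apply u = (u'+v)/(1+u'v) twice. Ion beam in the carrier frame: (0.639+0.5254)/(1+0.639·0.5254) = 1.1644/1.3357306 = 0.87173c.
That velocity, transformed to the rest frame of a distant observer: (0.87173+0.433)/(1+0.87173·0.433) = 1.30473/1.37745909 = 0.9472c.

0.9472c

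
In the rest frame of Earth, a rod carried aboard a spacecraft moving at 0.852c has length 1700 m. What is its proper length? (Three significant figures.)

Lorentz factor: γ = (1 − 0.725904)^(−1/2) = 1.9101.
Proper length: L₀ = γ·L = 1.9101 × 1700 = 3250 m.

3250 m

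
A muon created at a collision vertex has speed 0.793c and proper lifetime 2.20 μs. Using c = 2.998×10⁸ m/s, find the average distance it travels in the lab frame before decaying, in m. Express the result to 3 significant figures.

859 m

β² = 0.628849, so γ = 1/√0.371151 = 1.6414.
Lab-frame lifetime: Δt = γτ = 1.6414 × 2.20 μs = 3.6111 μs.
Distance: d = vΔt = 0.793 × 2.998×10⁸ m/s × 3.6111×10^-6 s = 859 m.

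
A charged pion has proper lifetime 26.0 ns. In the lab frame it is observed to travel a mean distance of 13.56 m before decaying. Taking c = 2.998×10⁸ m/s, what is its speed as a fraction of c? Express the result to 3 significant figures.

Let x = d/(cτ) = 13.56 m / (2.998×10⁸ m/s × 2.600×10^-8 s) = 1.7396. Since d = βγcτ, x = βγ = β/√(1−β²).
Solving: β² = x²/(1+x²) = 3.02621/4.02621 = 0.751627, so β = 0.867.

0.867c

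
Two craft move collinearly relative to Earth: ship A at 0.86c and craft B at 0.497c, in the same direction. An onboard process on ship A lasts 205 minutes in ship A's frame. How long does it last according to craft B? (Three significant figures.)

The velocity of ship A relative to craft B is (0.86 − 0.497)c / (1 − 0.86×0.497) = 0.63397c; relative speed 0.63397c.
γ for this relative speed: γ = 1/√(1 − 0.401918) = 1.2931.
Ship A's interval is proper; time dilation gives Δt_B = γΔτ = 1.2931 × 205 minutes = 265 minutes.

265 minutes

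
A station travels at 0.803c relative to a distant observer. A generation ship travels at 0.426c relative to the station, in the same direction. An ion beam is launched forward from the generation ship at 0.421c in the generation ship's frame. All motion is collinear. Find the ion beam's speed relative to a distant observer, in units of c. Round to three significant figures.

First combine the ion beam and generation ship (S''→S'): u₁ = (0.421 + 0.426)/(1 + 0.421×0.426) = 0.847/1.179346 = 0.71819.
Then combine with the station (S'→S): u = (0.71819 + 0.803)/(1 + 0.71819×0.803) = 1.52119/1.57670657 = 0.96479.

0.965c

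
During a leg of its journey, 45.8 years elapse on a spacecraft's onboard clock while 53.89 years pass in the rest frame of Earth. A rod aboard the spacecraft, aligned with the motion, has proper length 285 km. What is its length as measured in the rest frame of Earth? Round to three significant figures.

242 km

The time-dilation ratio gives γ = 53.89/45.8 = 1.17664.
L = L₀/γ = 285/1.17664 = 242 km.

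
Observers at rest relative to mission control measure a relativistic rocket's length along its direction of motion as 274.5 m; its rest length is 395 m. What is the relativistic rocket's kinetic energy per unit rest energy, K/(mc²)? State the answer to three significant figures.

Length contraction gives γ = L₀/L = 395/274.5 = 1.43898.
Since K = (γ−1)mc², K/(mc²) = 1.43898 − 1 = 0.439.

0.439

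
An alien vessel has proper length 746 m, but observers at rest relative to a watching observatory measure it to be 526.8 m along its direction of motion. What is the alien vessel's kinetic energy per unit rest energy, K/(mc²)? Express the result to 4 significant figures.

From L = L₀/γ: γ = 746/526.8 = 1.4161.
Since K = (γ−1)mc², K/(mc²) = 1.4161 − 1 = 0.4161.

0.4161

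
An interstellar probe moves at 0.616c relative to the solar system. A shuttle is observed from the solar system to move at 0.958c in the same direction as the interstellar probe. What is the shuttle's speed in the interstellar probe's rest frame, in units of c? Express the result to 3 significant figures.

0.834c

Transform to the interstellar probe's frame: u' = (u − v)/(1 − uv/c²).
u' = (0.958 − 0.616)/(1 − 0.958×0.616) = 0.342/0.409872 = 0.83441.
Speed in the interstellar probe's frame: 0.834c (in the same direction).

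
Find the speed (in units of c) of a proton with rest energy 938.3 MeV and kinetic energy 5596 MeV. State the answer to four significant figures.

0.9896c

K = (γ−1)mc², so γ = 1 + 5596/938.3 = 6.964.
Then v/c = √(1 − γ⁻²) = √(1 − 0.0206197) = √0.9793803 = 0.9896.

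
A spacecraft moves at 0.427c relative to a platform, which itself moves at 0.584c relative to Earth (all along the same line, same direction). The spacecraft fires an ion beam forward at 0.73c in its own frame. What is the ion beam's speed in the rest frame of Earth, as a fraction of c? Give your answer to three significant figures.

First combine the ion beam and spacecraft (S''→S'): u₁ = (0.73 + 0.427)/(1 + 0.73×0.427) = 1.157/1.31171 = 0.88205.
Then combine with the platform (S'→S): u = (0.88205 + 0.584)/(1 + 0.88205×0.584) = 1.46605/1.5151172 = 0.96761.

0.968c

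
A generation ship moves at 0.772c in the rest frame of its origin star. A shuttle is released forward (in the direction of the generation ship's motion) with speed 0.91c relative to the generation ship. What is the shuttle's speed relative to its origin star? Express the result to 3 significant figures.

0.988c

In units of c, u = (u' + v)/(1 + u'v) with u' = 0.91 and v = 0.772.
Numerator: 0.91 + 0.772 = 1.682. Denominator: 1 + (0.91)(0.772) = 1.70252.
u = 1.682/1.70252 = 0.98795, so the speed is 0.988c.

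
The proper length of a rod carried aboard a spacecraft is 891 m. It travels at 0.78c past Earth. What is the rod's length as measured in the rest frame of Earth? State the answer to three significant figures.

558 m

With β = 0.78, γ = 1/√(1 − 0.78²) = 1/√0.3916 = 1.598.
Length contraction: L = L₀/γ = 891/1.598 = 558 m.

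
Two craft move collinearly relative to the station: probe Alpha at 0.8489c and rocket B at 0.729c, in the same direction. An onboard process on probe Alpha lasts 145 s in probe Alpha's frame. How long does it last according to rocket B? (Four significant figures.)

Transform probe Alpha's velocity into rocket B's frame: (0.8489 − 0.729)/(1 − 0.8489·0.729) = 0.1199/0.3811519, so the relative speed is 0.31457c.
γ for this relative speed: γ = 1/√(1 − 0.0989543) = 1.0535.
Probe Alpha's interval is proper; time dilation gives Δt_B = γΔτ = 1.0535 × 145 s = 152.8 s.

152.8 s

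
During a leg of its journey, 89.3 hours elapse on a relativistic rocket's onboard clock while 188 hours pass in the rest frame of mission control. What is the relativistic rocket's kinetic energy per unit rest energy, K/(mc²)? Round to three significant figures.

1.11

γ = Δt/Δτ = 188/89.3 = 2.10526.
K/(mc²) = γ − 1 = 2.10526 − 1 = 1.11.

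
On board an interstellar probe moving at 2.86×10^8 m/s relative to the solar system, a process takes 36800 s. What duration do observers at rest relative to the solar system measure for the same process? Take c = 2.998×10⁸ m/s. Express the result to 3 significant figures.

1.23×10^5 s

β = v/c = (2.86×10^8 m/s)/(2.998×10⁸ m/s) = 0.953969.
With β = 0.953969, γ = 1/√(1 − 0.953969²) = 1/√0.08994315 = 3.3344.
Time dilation: Δt = γ·Δτ = 3.3344 × 36800 = 1.23×10^5 s.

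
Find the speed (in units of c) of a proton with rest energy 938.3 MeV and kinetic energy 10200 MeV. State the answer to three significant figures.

K = (γ−1)mc², so γ = 1 + 10200/938.3 = 11.871.
Then v/c = √(1 − γ⁻²) = √(1 − 0.00709619) = √0.99290381 = 0.996.

0.996c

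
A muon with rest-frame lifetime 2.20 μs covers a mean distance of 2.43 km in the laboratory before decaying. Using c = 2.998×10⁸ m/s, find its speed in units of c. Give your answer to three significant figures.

d = βγcτ ⇒ βγ = d/(cτ) = 2430 m / (659.56 m) = 3.6843.
β = (βγ)/√(1+(βγ)²) = 3.6843/√14.5741 = 0.965.

0.965c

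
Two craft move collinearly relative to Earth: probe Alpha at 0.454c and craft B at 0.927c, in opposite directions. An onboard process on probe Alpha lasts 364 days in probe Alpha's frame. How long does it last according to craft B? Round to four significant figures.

1548 days

Speed of probe Alpha in craft B's frame: u = (v_A + v_B)/(1 + v_A v_B/c²) = (0.454 + 0.927)/(1 + 0.454×0.927) = 1.381/1.420858 = 0.97195; |u| = 0.97195c.
γ for this relative speed: γ = 1/√(1 − 0.944687) = 4.2519.
Probe Alpha's interval is proper; time dilation gives Δt_B = γΔτ = 4.2519 × 364 days = 1548 days.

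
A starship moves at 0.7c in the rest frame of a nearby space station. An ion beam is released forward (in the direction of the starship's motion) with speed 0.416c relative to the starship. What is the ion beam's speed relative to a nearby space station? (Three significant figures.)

Relativistic velocity addition: u = (u' + v)/(1 + u'v/c²), with u' = 0.416c and v = 0.7c.
Numerator: 0.416 + 0.7 = 1.116. Denominator: 1 + (0.416)(0.7) = 1.2912.
u = 1.116/1.2912 = 0.86431, so the speed is 0.864c.

0.864c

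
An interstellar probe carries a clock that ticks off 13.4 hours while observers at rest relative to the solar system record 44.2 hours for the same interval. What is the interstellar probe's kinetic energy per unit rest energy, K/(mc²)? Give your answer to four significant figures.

2.299

γ = Δt/Δτ = 44.2/13.4 = 3.29851.
Since K = (γ−1)mc², K/(mc²) = 3.29851 − 1 = 2.299.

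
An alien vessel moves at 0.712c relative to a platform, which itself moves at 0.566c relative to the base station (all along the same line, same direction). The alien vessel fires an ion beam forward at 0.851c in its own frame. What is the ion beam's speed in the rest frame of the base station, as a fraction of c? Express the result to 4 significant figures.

0.9925c

Compose velocities in two stages. Stage 1 (into S'): u₁ = (0.851+0.712)/(1+0.851×0.712) = 0.97328.
Stage 2 (into S): u = (0.97328+0.566)/(1+0.97328×0.566) = 0.99252, so the speed is 0.9925c.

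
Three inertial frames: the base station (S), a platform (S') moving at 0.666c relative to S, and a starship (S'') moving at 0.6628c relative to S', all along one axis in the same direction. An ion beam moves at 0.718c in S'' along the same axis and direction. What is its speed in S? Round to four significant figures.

Apply u = (u'+v)/(1+u'v) twice. Ion beam in the platform frame: (0.718+0.6628)/(1+0.718·0.6628) = 1.3808/1.4758904 = 0.93557c.
That velocity, transformed to the rest frame of the base station: (0.93557+0.666)/(1+0.93557·0.666) = 1.60157/1.62308962 = 0.98674c.

0.9867c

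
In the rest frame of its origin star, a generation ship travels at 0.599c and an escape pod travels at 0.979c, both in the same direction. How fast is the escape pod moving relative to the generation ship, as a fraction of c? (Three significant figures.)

Transform to the generation ship's frame: u' = (u − v)/(1 − uv/c²).
u' = (0.979 − 0.599)/(1 − 0.979×0.599) = 0.38/0.413579 = 0.91881.
Speed in the generation ship's frame: 0.919c (in the same direction).

0.919c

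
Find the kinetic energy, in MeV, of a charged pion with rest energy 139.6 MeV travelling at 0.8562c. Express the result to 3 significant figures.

With β = 0.8562, γ = 1/√(1 − 0.8562²) = 1/√0.26692156 = 1.93557.
Kinetic energy: K = (γ − 1)mc² = (1.93557 − 1) × 139.6 MeV = 0.93557 × 139.6 = 131 MeV.

131 MeV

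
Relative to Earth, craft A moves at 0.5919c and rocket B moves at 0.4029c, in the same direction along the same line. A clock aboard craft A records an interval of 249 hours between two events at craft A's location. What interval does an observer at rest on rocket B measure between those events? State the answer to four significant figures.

257.0 hours

Transform craft A's velocity into rocket B's frame: (0.5919 − 0.4029)/(1 − 0.5919·0.4029) = 0.189/0.76152349, so the relative speed is 0.24819c.
At |u| = 0.24819c, γ = (1 − 0.0615983)^(−1/2) = 1.0323.
Craft A's interval is proper; time dilation gives Δt_B = γΔτ = 1.0323 × 249 hours = 257.0 hours.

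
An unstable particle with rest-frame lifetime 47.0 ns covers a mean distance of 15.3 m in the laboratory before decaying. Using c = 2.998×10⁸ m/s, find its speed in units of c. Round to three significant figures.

d = βγcτ ⇒ βγ = d/(cτ) = 15.30 m / (14.0906 m) = 1.0858.
β = (βγ)/√(1+(βγ)²) = 1.0858/√2.17896 = 0.736.

0.736c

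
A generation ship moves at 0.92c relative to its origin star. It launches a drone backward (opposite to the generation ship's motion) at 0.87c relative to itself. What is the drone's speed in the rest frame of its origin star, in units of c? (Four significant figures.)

In units of c, u = (u' + v)/(1 + u'v) with u' = −0.87 and v = 0.92.
Numerator: −0.87 + 0.92 = 0.05. Denominator: 1 + (−0.87)(0.92) = 0.1996.
u = 0.05/0.1996 = 0.2505, so the speed is 0.2505c.

0.2505c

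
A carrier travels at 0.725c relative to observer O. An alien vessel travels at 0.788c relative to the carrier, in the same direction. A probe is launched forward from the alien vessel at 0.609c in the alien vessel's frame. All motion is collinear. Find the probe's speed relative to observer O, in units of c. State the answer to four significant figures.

Compose velocities in two stages. Stage 1 (into S'): u₁ = (0.609+0.788)/(1+0.609×0.788) = 0.94399.
Stage 2 (into S): u = (0.94399+0.725)/(1+0.94399×0.725) = 0.99086, so the speed is 0.9909c.

0.9909c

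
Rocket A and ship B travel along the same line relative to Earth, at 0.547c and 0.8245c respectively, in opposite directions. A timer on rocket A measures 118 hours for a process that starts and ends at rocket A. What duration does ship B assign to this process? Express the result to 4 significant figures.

361.4 hours

Speed of rocket A in ship B's frame: u = (v_A + v_B)/(1 + v_A v_B/c²) = (0.547 + 0.8245)/(1 + 0.547×0.8245) = 1.3715/1.4510015 = 0.94521; |u| = 0.94521c.
γ for this relative speed: γ = 1/√(1 − 0.893422) = 3.0631.
The clock on rocket A records proper time, so ship B measures Δt = γΔτ = 3.0631 × 118 = 361.4 hours.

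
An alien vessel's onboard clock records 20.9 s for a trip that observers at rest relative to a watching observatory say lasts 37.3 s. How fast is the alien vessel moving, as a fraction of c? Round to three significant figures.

γ = Δt/Δτ = 37.3/20.9 = 1.7847.
β = √(1 − 1/γ²) = √(1 − 0.313957) = √0.686043 = 0.828.

0.828c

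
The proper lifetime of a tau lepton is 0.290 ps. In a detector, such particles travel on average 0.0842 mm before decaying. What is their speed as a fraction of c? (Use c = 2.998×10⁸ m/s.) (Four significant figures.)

d = βγcτ ⇒ βγ = d/(cτ) = 8.420×10^-5 m / (8.6942×10^-5 m) = 0.96846.
β = (βγ)/√(1+(βγ)²) = 0.96846/√1.937915 = 0.6957.

0.6957c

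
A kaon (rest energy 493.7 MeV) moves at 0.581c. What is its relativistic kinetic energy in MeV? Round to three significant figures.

113 MeV

β² = 0.337561, so γ = 1/√0.662439 = 1.22865.
Kinetic energy: K = (γ − 1)mc² = (1.22865 − 1) × 493.7 MeV = 0.22865 × 493.7 = 113 MeV.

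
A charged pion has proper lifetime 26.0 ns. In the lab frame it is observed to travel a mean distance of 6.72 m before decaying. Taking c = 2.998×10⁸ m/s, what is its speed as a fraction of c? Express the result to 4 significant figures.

0.6530c

d = βγcτ ⇒ βγ = d/(cτ) = 6.720 m / (7.7948 m) = 0.86211.
β = (βγ)/√(1+(βγ)²) = 0.86211/√1.743234 = 0.6530.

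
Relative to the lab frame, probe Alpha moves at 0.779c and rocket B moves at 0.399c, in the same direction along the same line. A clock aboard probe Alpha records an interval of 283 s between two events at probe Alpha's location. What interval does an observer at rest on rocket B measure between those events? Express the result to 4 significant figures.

Transform probe Alpha's velocity into rocket B's frame: (0.779 − 0.399)/(1 − 0.779·0.399) = 0.38/0.689179, so the relative speed is 0.55138c.
γ for this relative speed: γ = 1/√(1 − 0.30402) = 1.1987.
Probe Alpha's interval is proper; time dilation gives Δt_B = γΔτ = 1.1987 × 283 s = 339.2 s.

339.2 s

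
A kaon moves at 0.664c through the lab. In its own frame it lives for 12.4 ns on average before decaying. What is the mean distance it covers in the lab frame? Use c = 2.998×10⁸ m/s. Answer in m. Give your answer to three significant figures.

3.30 m

γ = 1/√(1 − β²) = 1/√(1 − 0.440896) = 1/√0.559104 = 1/0.747733 = 1.3374.
Lab-frame lifetime: Δt = γτ = 1.3374 × 12.4 ns = 16.584 ns.
Distance: d = vΔt = 0.664 × 2.998×10⁸ m/s × 1.6584×10^-8 s = 3.30 m.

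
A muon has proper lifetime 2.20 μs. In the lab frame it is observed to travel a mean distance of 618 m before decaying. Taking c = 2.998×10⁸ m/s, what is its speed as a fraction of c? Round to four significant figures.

0.6837c

Lab distance = (lab lifetime)·v = γτ·βc, so βγ = d/(cτ) = 618.0/(2.998×10⁸ × 2.200×10^-6) = 0.93699.
With βγ = 0.93699: γ² = 1 + (βγ)² = 1.87795, and β = (βγ)/γ = 0.93699/1.37038 = 0.6837.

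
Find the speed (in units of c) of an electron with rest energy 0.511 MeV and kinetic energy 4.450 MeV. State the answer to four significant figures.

0.9947c

K = (γ−1)mc², so γ = 1 + 4.450/0.511 = 9.7084.
Then v/c = √(1 − γ⁻²) = √(1 − 0.0106097) = √0.9893903 = 0.9947.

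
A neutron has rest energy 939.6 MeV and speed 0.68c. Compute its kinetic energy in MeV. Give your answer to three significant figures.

342 MeV

γ = 1/√(1 − β²) = 1/√(1 − 0.4624) = 1/√0.5376 = 1/0.733212 = 1.36386.
Kinetic energy: K = (γ − 1)mc² = (1.36386 − 1) × 939.6 MeV = 0.36386 × 939.6 = 342 MeV.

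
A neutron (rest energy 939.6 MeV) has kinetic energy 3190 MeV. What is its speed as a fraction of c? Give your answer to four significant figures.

0.9738c

K = (γ−1)mc², so γ = 1 + 3190/939.6 = 4.3951.
Then v/c = √(1 − γ⁻²) = √(1 − 0.0517681) = √0.9482319 = 0.9738.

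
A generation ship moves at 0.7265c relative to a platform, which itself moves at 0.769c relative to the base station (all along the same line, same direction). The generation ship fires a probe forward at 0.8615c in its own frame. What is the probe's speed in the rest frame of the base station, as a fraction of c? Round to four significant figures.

0.9969c

First combine the probe and generation ship (S''→S'): u₁ = (0.8615 + 0.7265)/(1 + 0.8615×0.7265) = 1.588/1.62587975 = 0.9767.
Then combine with the platform (S'→S): u = (0.9767 + 0.769)/(1 + 0.9767×0.769) = 1.7457/1.7510823 = 0.99693.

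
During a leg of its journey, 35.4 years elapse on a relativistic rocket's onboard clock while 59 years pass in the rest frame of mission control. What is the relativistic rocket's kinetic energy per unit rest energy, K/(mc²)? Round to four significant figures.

The time-dilation ratio gives γ = 59/35.4 = 1.66667.
Since K = (γ−1)mc², K/(mc²) = 1.66667 − 1 = 0.6667.

0.6667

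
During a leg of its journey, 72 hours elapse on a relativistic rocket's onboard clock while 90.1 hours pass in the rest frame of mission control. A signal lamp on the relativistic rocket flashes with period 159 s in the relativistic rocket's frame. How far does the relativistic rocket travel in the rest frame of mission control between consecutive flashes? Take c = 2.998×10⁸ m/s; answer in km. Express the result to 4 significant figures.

From Δt = γΔτ: γ = 90.1/72 = 1.25139.
β = √(1 − 1/γ²) = 0.60118. Lab-frame period = γτ = 1.25139×159 s = 198.97 s. Distance = βc × γτ = 0.60118 × 2.998×10⁸ m/s × 198.97 s = 3.5861×10^10 m = 3.586×10^7 km.

3.586×10^7 km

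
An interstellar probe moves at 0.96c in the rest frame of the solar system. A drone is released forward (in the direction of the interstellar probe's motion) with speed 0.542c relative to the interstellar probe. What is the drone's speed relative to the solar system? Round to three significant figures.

0.988c

In units of c, u = (u' + v)/(1 + u'v) with u' = 0.542 and v = 0.96.
Numerator: 0.542 + 0.96 = 1.502. Denominator: 1 + (0.542)(0.96) = 1.52032.
u = 1.502/1.52032 = 0.98795, so the speed is 0.988c.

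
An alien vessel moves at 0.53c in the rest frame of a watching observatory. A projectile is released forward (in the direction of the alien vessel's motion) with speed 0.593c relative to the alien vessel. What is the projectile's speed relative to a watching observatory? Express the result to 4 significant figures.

In units of c, u = (u' + v)/(1 + u'v) with u' = 0.593 and v = 0.53.
Numerator: 0.593 + 0.53 = 1.123. Denominator: 1 + (0.593)(0.53) = 1.31429.
u = 1.123/1.31429 = 0.85445, so the speed is 0.8545c.

0.8545c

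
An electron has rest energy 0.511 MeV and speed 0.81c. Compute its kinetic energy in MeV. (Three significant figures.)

0.360 MeV

γ = 1/√(1 − β²) = 1/√(1 − 0.6561) = 1/√0.3439 = 1/0.58643 = 1.70523.
Kinetic energy: K = (γ − 1)mc² = (1.70523 − 1) × 0.511 MeV = 0.70523 × 0.511 = 0.360 MeV.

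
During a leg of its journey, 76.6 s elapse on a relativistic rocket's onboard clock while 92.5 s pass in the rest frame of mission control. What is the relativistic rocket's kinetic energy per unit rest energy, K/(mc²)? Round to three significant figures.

0.208

γ = Δt/Δτ = 92.5/76.6 = 1.20757.
K/(mc²) = γ − 1 = 1.20757 − 1 = 0.208.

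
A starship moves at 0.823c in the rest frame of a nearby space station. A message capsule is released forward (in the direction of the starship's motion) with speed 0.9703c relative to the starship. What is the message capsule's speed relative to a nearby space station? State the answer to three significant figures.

In units of c, u = (u' + v)/(1 + u'v) with u' = 0.9703 and v = 0.823.
Numerator: 0.9703 + 0.823 = 1.7933. Denominator: 1 + (0.9703)(0.823) = 1.7985569.
u = 1.7933/1.7985569 = 0.99708, so the speed is 0.997c.

0.997c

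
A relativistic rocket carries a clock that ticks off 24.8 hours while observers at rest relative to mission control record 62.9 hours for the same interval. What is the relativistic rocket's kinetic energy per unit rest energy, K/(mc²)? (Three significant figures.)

γ = Δt/Δτ = 62.9/24.8 = 2.53629.
Since K = (γ−1)mc², K/(mc²) = 2.53629 − 1 = 1.54.

1.54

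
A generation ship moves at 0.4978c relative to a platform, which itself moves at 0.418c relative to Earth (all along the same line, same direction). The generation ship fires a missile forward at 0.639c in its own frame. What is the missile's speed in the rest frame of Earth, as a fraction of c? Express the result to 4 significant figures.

0.9412c

Apply u = (u'+v)/(1+u'v) twice. Missile in the platform frame: (0.639+0.4978)/(1+0.639·0.4978) = 1.1368/1.3180942 = 0.86246c.
That velocity, transformed to the rest frame of Earth: (0.86246+0.418)/(1+0.86246·0.418) = 1.28046/1.36050828 = 0.94116c.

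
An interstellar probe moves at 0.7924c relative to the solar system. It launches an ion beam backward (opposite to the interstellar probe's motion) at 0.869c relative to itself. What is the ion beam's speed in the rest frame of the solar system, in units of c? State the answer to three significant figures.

0.246c

In units of c, u = (u' + v)/(1 + u'v) with u' = −0.869 and v = 0.7924.
Numerator: −0.869 + 0.7924 = −0.0766. Denominator: 1 + (−0.869)(0.7924) = 0.3114044.
u = −0.0766/0.3114044 = −0.24598, so the speed is 0.246c.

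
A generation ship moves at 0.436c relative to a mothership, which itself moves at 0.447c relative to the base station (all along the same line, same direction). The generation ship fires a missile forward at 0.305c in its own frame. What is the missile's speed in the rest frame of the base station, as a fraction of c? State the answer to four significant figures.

Apply u = (u'+v)/(1+u'v) twice. Missile in the mothership frame: (0.305+0.436)/(1+0.305·0.436) = 0.741/1.13298 = 0.65403c.
That velocity, transformed to the rest frame of the base station: (0.65403+0.447)/(1+0.65403·0.447) = 1.10103/1.29235141 = 0.85196c.

0.8520c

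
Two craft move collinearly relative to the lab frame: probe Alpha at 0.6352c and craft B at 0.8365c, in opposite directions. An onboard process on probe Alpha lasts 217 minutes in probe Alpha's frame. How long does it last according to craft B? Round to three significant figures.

785 minutes

Transform probe Alpha's velocity into craft B's frame: (0.6352 + 0.8365)/(1 + 0.6352·0.8365) = 1.4717/1.5313448, so the relative speed is 0.96105c.
γ for this relative speed: γ = 1/√(1 − 0.923617) = 3.6183.
Probe Alpha's interval is proper; time dilation gives Δt_B = γΔτ = 3.6183 × 217 minutes = 785 minutes.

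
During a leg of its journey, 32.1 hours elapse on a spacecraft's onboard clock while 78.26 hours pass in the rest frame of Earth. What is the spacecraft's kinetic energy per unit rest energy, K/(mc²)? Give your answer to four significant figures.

1.438

The time-dilation ratio gives γ = 78.26/32.1 = 2.43801.
Since K = (γ−1)mc², K/(mc²) = 2.43801 − 1 = 1.438.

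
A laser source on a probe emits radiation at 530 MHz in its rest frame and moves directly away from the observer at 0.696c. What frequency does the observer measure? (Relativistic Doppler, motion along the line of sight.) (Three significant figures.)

Relativistic Doppler (source moving away): f_obs = f_src · √((1−β)/(1+β)).
With β = 0.696: factor = √(0.304/1.696) = 0.42337.
f_obs = 530 × 0.42337 = 224 MHz.

224 MHz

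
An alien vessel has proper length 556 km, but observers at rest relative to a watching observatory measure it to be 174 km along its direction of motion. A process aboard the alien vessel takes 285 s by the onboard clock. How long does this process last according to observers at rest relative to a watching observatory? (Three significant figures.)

Length contraction gives γ = L₀/L = 556/174 = 3.1954.
Δt = γΔτ = 3.1954 × 285 = 911 s.

911 s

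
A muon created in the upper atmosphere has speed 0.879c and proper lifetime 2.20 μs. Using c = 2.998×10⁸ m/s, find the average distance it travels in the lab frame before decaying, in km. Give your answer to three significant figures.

1.22 km

With β = 0.879, γ = 1/√(1 − 0.879²) = 1/√0.227359 = 2.0972.
Lab-frame lifetime: Δt = γτ = 2.0972 × 2.20 μs = 4.6138 μs.
Distance: d = vΔt = 0.879 × 2.998×10⁸ m/s × 4.6138×10^-6 s = 1220 m = 1.22 km.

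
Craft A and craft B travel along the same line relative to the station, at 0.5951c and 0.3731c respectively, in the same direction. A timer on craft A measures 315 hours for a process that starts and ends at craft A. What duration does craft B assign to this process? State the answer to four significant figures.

The velocity of craft A relative to craft B is (0.5951 − 0.3731)c / (1 − 0.5951×0.3731) = 0.28536c; relative speed 0.28536c.
γ for this relative speed: γ = 1/√(1 − 0.0814303) = 1.0434.
The clock on craft A records proper time, so craft B measures Δt = γΔτ = 1.0434 × 315 = 328.7 hours.

328.7 hours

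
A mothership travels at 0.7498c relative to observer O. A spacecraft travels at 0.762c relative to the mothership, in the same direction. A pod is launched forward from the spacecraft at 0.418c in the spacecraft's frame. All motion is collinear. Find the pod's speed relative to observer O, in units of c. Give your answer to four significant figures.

0.9843c

Apply u = (u'+v)/(1+u'v) twice. Pod in the mothership frame: (0.418+0.762)/(1+0.418·0.762) = 1.18/1.318516 = 0.89495c.
That velocity, transformed to the rest frame of observer O: (0.89495+0.7498)/(1+0.89495·0.7498) = 1.64475/1.67103351 = 0.98427c.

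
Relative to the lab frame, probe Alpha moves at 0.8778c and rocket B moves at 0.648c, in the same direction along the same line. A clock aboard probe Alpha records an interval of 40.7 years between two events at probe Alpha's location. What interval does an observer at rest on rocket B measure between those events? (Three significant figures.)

Speed of probe Alpha in rocket B's frame: u = (v_A − v_B)/(1 − v_A v_B/c²) = (0.8778 − 0.648)/(1 − 0.8778×0.648) = 0.2298/0.4311856 = 0.53295; |u| = 0.53295c.
γ for this relative speed: γ = 1/√(1 − 0.284036) = 1.1818.
The clock on probe Alpha records proper time, so rocket B measures Δt = γΔτ = 1.1818 × 40.7 = 48.1 years.

48.1 years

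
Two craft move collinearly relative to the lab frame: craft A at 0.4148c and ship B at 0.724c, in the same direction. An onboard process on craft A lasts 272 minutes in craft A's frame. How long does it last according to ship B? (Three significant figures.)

The velocity of craft A relative to ship B is (0.4148 − 0.724)c / (1 − 0.4148×0.724) = −0.44191c; relative speed 0.44191c.
γ for this relative speed: γ = 1/√(1 − 0.195284) = 1.1148.
The clock on craft A records proper time, so ship B measures Δt = γΔτ = 1.1148 × 272 = 303 minutes.

303 minutes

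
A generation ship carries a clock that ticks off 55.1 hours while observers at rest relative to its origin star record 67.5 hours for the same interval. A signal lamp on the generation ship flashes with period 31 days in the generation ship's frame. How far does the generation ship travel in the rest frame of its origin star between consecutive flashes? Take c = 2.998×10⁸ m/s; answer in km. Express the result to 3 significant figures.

From Δt = γΔτ: γ = 67.5/55.1 = 1.22505.
β = √(1 − 1/γ²) = 0.57764. Lab-frame period = γτ = 1.22505×31 days = 37.977 days. Distance = βc × γτ = 0.57764 × 2.998×10⁸ m/s × 3281212.8 s = 5.6823×10^14 m = 5.68×10^11 km.

5.68×10^11 km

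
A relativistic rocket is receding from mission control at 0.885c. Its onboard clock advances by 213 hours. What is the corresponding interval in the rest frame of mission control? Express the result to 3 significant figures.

457 hours

γ = 1/√(1 − β²) = 1/√(1 − 0.783225) = 1/√0.216775 = 1/0.465591 = 2.1478.
Time dilation: Δt = γ·Δτ = 2.1478 × 213 = 457 hours.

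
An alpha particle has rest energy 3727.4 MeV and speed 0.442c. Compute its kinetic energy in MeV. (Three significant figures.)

γ = 1/√(1 − β²) = 1/√(1 − 0.195364) = 1/√0.804636 = 1/0.897015 = 1.11481.
Kinetic energy: K = (γ − 1)mc² = (1.11481 − 1) × 3727.4 MeV = 0.11481 × 3727.4 = 428 MeV.

428 MeV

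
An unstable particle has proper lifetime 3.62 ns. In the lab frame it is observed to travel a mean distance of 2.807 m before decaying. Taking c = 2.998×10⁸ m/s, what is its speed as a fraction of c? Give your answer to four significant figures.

0.9327c

Let x = d/(cτ) = 2.807 m / (2.998×10⁸ m/s × 3.620×10^-9 s) = 2.5864. Since d = βγcτ, x = βγ = β/√(1−β²).
Solving: β² = x²/(1+x²) = 6.68946/7.68946 = 0.869952, so β = 0.9327.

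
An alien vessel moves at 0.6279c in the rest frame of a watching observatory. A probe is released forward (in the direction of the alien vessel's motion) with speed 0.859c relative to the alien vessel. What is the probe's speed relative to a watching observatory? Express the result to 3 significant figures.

In units of c, u = (u' + v)/(1 + u'v) with u' = 0.859 and v = 0.6279.
Numerator: 0.859 + 0.6279 = 1.4869. Denominator: 1 + (0.859)(0.6279) = 1.5393661.
u = 1.4869/1.5393661 = 0.96592, so the speed is 0.966c.

0.966c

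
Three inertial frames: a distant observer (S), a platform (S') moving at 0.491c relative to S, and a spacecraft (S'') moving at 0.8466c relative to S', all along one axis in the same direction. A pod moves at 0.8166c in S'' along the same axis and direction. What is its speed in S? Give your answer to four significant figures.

0.9943c

Apply u = (u'+v)/(1+u'v) twice. Pod in the platform frame: (0.8166+0.8466)/(1+0.8166·0.8466) = 1.6632/1.69133356 = 0.98337c.
That velocity, transformed to the rest frame of a distant observer: (0.98337+0.491)/(1+0.98337·0.491) = 1.47437/1.48283467 = 0.99429c.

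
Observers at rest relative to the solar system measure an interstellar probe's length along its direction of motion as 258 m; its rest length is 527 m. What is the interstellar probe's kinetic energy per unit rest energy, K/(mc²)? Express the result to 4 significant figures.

1.043

Length contraction gives γ = L₀/L = 527/258 = 2.04264.
Since K = (γ−1)mc², K/(mc²) = 2.04264 − 1 = 1.043.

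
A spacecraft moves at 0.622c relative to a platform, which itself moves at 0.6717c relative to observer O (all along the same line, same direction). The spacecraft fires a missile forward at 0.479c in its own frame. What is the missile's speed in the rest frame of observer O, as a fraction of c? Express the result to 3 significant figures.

0.968c

Apply u = (u'+v)/(1+u'v) twice. Missile in the platform frame: (0.479+0.622)/(1+0.479·0.622) = 1.101/1.297938 = 0.84827c.
That velocity, transformed to the rest frame of observer O: (0.84827+0.6717)/(1+0.84827·0.6717) = 1.51997/1.569782959 = 0.96827c.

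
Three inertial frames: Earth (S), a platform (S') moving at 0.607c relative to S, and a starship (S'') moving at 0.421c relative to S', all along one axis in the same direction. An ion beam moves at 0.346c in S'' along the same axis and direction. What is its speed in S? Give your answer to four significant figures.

0.9076c

First combine the ion beam and starship (S''→S'): u₁ = (0.346 + 0.421)/(1 + 0.346×0.421) = 0.767/1.145666 = 0.66948.
Then combine with the platform (S'→S): u = (0.66948 + 0.607)/(1 + 0.66948×0.607) = 1.27648/1.40637436 = 0.90764.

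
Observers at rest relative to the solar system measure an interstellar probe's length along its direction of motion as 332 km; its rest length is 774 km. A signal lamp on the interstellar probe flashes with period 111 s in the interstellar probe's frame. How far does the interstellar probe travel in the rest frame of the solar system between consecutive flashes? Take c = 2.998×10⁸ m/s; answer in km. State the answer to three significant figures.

γ = L₀/L = 774/332 = 2.33133.
β = √(1 − 1/γ²) = 0.90333. Lab-frame period = γτ = 2.33133×111 s = 258.78 s. Distance = βc × γτ = 0.90333 × 2.998×10⁸ m/s × 258.78 s = 7.0082×10^10 m = 7.01×10^7 km.

7.01×10^7 km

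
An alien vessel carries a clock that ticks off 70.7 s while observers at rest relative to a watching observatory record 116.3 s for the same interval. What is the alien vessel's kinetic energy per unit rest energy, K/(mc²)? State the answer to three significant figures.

0.645

From Δt = γΔτ: γ = 116.3/70.7 = 1.64498.
Since K = (γ−1)mc², K/(mc²) = 1.64498 − 1 = 0.645.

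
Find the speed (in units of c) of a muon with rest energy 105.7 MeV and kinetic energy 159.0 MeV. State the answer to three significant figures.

γ = 1 + K/(mc²) = 1 + 159.0/105.7 = 2.5043.
β = √(1 − 1/γ²) = √(1 − 0.159451) = √0.840549 = 0.917.

0.917c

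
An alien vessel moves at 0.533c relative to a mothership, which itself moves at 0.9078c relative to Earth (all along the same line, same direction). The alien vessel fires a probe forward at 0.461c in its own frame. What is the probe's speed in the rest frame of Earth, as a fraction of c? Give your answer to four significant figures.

Compose velocities in two stages. Stage 1 (into S'): u₁ = (0.461+0.533)/(1+0.461×0.533) = 0.79794.
Stage 2 (into S): u = (0.79794+0.9078)/(1+0.79794×0.9078) = 0.9892, so the speed is 0.9892c.

0.9892c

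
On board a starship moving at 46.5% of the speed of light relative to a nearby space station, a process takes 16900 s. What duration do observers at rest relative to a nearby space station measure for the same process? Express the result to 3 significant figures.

With β = 0.465, γ = 1/√(1 − 0.465²) = 1/√0.783775 = 1.1295.
Time dilation: Δt = γ·Δτ = 1.1295 × 16900 = 19100 s.

19100 s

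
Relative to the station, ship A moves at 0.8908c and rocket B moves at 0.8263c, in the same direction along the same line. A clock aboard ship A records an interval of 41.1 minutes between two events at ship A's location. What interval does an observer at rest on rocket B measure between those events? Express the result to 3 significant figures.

42.4 minutes

The velocity of ship A relative to rocket B is (0.8908 − 0.8263)c / (1 − 0.8908×0.8263) = 0.24438c; relative speed 0.24438c.
At |u| = 0.24438c, γ = (1 − 0.0597216)^(−1/2) = 1.0313.
Ship A's interval is proper; time dilation gives Δt_B = γΔτ = 1.0313 × 41.1 minutes = 42.4 minutes.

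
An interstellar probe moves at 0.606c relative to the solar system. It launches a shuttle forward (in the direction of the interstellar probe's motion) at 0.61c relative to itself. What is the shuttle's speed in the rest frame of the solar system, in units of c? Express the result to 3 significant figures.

Relativistic velocity addition: u = (u' + v)/(1 + u'v/c²), with u' = 0.61c and v = 0.606c.
Numerator: 0.61 + 0.606 = 1.216. Denominator: 1 + (0.61)(0.606) = 1.36966.
u = 1.216/1.36966 = 0.88781, so the speed is 0.888c.

0.888c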